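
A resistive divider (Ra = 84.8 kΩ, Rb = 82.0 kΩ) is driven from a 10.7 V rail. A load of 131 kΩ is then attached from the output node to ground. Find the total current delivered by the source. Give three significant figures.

Rb‖R_L = 50.43 kΩ, so the source sees Ra + Rb‖R_L = 135.2 kΩ.
I = 10.7 V / 135.2 kΩ = 0.0791 mA.

I ≈ 0.0791 mA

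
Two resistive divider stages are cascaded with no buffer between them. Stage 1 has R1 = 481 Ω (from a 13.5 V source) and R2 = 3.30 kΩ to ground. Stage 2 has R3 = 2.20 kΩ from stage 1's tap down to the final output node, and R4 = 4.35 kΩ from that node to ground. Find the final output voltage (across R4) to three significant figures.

Stage 2 presents R3+R4 = 6550 Ω as a load on stage 1's tap.
Stage 1's lower leg becomes R2‖(R3+R4) = 2194 Ω, so V_mid = 13.5 × 2194/2675 = 11.07 V.
Stage 2 is itself unloaded: V_out = V_mid × R4/(R3+R4) = 11.07 × 4350/6550 = 7.35 V.

V_out ≈ 7.35 V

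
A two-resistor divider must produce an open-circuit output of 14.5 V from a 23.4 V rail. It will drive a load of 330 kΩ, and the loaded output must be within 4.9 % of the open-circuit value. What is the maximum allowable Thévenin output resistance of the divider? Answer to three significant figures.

Loading drop = R_th/(R_th + R_L) ≤ 0.0490, so R_th ≤ R_L · ε/(1−ε) = 330 kΩ × 0.0490/0.9510 = 17.0 kΩ.
(Any R1, R2 with R2/(R1+R2) = 0.620 and R1‖R2 ≤ 17.0 kΩ will meet the spec.)

R_th ≤ 17.0 kΩ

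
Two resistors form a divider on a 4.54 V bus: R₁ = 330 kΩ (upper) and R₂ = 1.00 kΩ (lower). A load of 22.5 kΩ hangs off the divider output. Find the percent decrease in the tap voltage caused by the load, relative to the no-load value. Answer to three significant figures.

4.24 %

The divider's output (Thévenin) resistance is R₁‖R₂ = 0.9970 kΩ.
Fractional drop under load = R_th/(R_th + R_L) = 0.9970 / (0.9970 + 22.5) = 0.04243.
So the output falls by 4.24 %.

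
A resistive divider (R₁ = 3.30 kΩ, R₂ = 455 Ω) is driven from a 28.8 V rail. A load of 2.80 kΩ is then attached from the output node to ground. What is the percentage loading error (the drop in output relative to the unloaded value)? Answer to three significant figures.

12.5 %

The divider's output (Thévenin) resistance is R₁‖R₂ = 399.9 Ω.
Fractional drop under load = R_th/(R_th + R_L) = 399.9 / (399.9 + 2800) = 0.1250.
So the output falls by 12.5 %.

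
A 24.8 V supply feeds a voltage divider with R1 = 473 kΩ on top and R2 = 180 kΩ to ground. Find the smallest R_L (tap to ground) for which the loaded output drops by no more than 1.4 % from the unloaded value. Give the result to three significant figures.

R_L(min) ≈ 9.18 MΩ

Output resistance R_th = R1‖R2 = (473 × 180)/653.0 = 130.4 kΩ.
The fractional drop is R_th/(R_th + R_L); requiring this ≤ 0.0140 gives R_L ≥ R_th(1/0.0140 − 1) = 130.4 × 70.43 = 9.18 MΩ.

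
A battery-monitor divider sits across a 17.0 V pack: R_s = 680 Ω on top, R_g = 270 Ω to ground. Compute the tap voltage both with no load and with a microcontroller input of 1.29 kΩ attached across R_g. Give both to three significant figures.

Open-circuit: V = 17.0 × 270/(680 + 270) = 4.83 V.
With the load, R_g becomes R_g‖R_L = 223.3 Ω, so V = 17.0 × 223.3/903.3 = 4.20 V.

Unloaded: 4.83 V; loaded: 4.20 V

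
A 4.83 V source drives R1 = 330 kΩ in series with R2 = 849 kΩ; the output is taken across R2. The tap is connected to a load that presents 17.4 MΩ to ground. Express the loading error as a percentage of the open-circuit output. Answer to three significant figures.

The divider's output (Thévenin) resistance is R1‖R2 = 237.6 kΩ.
Fractional drop under load = R_th/(R_th + R_L) = 237.6 / (237.6 + 17400) = 0.01347.
So the output falls by 1.35 %.

1.35 %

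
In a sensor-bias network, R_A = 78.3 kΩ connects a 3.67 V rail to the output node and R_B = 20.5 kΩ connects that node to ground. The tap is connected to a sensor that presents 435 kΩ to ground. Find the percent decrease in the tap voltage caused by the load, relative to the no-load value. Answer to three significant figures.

The divider's output (Thévenin) resistance is R_A‖R_B = 16.25 kΩ.
Fractional drop under load = R_th/(R_th + R_L) = 16.25 / (16.25 + 435) = 0.03600.
So the output falls by 3.60 %.

3.60 %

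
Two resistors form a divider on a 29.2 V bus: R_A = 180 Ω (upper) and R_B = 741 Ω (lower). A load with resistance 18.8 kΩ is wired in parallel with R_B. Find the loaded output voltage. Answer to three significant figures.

V_out ≈ 23.3 V

The load sits in parallel with R_B: R_B‖R_L = (741 × 18800) / (741 + 18800) = 712.9 Ω.
V_out = 29.2 × 712.9 / (180 + 712.9) = 29.2 × 712.9/892.9 = 23.3 V.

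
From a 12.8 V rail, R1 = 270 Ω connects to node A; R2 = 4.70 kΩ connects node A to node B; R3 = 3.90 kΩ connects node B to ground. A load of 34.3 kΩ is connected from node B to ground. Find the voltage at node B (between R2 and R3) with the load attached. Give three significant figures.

V ≈ 5.29 V

At node B, R3 is in parallel with the load: R3‖R_L = 3502 Ω.
Below node A the resistance is R2 + (R3‖R_L) = 8202 Ω, so V_A = 12.8 × 8202/8472 = 12.39 V.
Then V_B = V_A × (R3‖R_L)/(R2 + R3‖R_L) = 12.39 × 3502/8202 = 5.29 V.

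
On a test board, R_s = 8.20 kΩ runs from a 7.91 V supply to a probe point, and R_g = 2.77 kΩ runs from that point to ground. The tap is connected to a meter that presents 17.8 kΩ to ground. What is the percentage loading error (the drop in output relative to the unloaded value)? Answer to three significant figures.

Unloaded V = 7.91 × 2.77/10.97 = 1.9973 V.
Loaded: R_g‖R_L = 2.397 kΩ, giving V = 7.91 × 2.397/10.60 = 1.7892 V.
Drop = (1.9973 − 1.7892) / 1.9973 = 10.4 %.

10.4 %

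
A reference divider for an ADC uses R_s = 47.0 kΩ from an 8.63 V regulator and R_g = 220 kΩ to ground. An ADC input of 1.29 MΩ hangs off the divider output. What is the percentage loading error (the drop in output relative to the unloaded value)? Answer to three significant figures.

The divider's output (Thévenin) resistance is R_s‖R_g = 38.73 kΩ.
Fractional drop under load = R_th/(R_th + R_L) = 38.73 / (38.73 + 1290) = 0.02915.
So the output falls by 2.91 %.

2.91 %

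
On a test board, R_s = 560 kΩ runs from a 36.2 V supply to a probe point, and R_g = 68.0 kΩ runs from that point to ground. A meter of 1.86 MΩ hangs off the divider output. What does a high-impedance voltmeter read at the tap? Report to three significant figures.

V_out ≈ 3.80 V

The load sits in parallel with R_g: R_g‖R_L = (68.0 × 1860) / (68.0 + 1860) = 65.60 kΩ.
V_out = 36.2 × 65.60 / (560 + 65.60) = 36.2 × 65.60/625.6 = 3.80 V.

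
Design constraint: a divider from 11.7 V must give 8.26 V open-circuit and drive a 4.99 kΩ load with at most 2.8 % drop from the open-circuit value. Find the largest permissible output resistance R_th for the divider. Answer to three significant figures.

Loading drop = R_th/(R_th + R_L) ≤ 0.0280, so R_th ≤ R_L · ε/(1−ε) = 4.99 kΩ × 0.0280/0.9720 = 144 Ω.
(Any R1, R2 with R2/(R1+R2) = 0.706 and R1‖R2 ≤ 144 Ω will meet the spec.)

R_th ≤ 144 Ω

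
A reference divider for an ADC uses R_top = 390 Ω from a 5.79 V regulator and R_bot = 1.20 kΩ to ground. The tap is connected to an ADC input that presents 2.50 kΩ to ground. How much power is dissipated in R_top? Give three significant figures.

P ≈ 9.07 mW

Total resistance from the source is R_top + (R_bot‖R_L) = 1201 Ω, so I = 5.79/1201 Ω = 4.822 mA.
P = I²·R_top = (4.822 mA)² × 390 Ω = 9.07 mW.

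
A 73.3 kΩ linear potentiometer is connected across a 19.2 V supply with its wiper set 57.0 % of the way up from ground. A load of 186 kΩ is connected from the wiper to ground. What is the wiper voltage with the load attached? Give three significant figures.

The wiper splits the pot into (1−α)R = 31.52 kΩ above and αR = 41.78 kΩ below.
Lower section ‖ load = 34.12 kΩ.
V_wiper = 19.2 × 34.12/(31.52 + 34.12) = 9.98 V.

V ≈ 9.98 V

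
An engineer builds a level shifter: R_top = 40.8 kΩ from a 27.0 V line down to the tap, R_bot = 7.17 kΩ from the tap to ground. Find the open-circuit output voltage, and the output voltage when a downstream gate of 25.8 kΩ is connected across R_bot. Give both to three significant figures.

Unloaded: 4.04 V; loaded: 3.26 V

Open-circuit: V = 27.0 × 7.17/(40.8 + 7.17) = 4.04 V.
With the load, R_bot becomes R_bot‖R_L = 5.611 kΩ, so V = 27.0 × 5.611/46.41 = 3.26 V.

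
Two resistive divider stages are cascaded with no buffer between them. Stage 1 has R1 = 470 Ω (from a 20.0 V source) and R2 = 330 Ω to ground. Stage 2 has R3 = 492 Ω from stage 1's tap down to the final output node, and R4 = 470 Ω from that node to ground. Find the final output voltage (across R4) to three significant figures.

Stage 2 presents R3+R4 = 962.0 Ω as a load on stage 1's tap.
Stage 1's lower leg becomes R2‖(R3+R4) = 245.7 Ω, so V_mid = 20.0 × 245.7/715.7 = 6.866 V.
Stage 2 is itself unloaded: V_out = V_mid × R4/(R3+R4) = 6.866 × 470/962.0 = 3.35 V.

V_out ≈ 3.35 V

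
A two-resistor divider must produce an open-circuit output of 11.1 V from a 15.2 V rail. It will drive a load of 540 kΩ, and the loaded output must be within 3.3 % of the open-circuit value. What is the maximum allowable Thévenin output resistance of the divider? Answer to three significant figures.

Loading drop = R_th/(R_th + R_L) ≤ 0.0330, so R_th ≤ R_L · ε/(1−ε) = 540 kΩ × 0.0330/0.9670 = 18.4 kΩ.
(Any R1, R2 with R2/(R1+R2) = 0.730 and R1‖R2 ≤ 18.4 kΩ will meet the spec.)

R_th ≤ 18.4 kΩ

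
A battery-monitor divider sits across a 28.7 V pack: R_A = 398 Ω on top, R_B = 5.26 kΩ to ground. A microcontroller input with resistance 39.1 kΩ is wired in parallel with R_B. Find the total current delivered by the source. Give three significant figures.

I ≈ 5.70 mA

R_B‖R_L = 4636 Ω, so the source sees R_A + R_B‖R_L = 5034 Ω.
I = 28.7 V / 5034 Ω = 5.70 mA.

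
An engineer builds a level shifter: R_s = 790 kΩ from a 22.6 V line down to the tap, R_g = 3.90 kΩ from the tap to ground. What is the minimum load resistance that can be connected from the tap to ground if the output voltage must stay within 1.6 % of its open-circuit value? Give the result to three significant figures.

R_L(min) ≈ 239 kΩ

Output resistance R_th = R_s‖R_g = (790 × 3.90)/793.9 = 3.881 kΩ.
The fractional drop is R_th/(R_th + R_L); requiring this ≤ 0.0160 gives R_L ≥ R_th(1/0.0160 − 1) = 3.881 × 61.50 = 239 kΩ.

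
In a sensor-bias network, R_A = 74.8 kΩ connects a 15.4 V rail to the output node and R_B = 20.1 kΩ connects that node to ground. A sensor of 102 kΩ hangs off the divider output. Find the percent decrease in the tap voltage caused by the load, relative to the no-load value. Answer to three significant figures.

Unloaded V = 15.4 × 20.1/94.90 = 3.2617 V.
Loaded: R_B‖R_L = 16.79 kΩ, giving V = 15.4 × 16.79/91.59 = 2.8232 V.
Drop = (3.2617 − 2.8232) / 3.2617 = 13.4 %.

13.4 %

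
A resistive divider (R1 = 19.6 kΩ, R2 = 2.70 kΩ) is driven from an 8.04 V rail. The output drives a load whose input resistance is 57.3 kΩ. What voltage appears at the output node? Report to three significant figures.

The load sits in parallel with R2: R2‖R_L = (2.70 × 57.3) / (2.70 + 57.3) = 2.579 kΩ.
V_out = 8.04 × 2.579 / (19.6 + 2.579) = 8.04 × 2.579/22.18 = 0.935 V.
(Unloaded it would have been 0.973 V.)

V_out ≈ 0.935 V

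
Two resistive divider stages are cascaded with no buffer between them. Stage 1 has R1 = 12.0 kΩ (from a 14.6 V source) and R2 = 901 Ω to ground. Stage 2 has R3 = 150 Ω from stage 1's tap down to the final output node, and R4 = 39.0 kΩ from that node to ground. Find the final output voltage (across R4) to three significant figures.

Stage 2 presents R3+R4 = 39150 Ω as a load on stage 1's tap.
Stage 1's lower leg becomes R2‖(R3+R4) = 880.7 Ω, so V_mid = 14.6 × 880.7/12880 = 0.9983 V.
Stage 2 is itself unloaded: V_out = V_mid × R4/(R3+R4) = 0.9983 × 39000/39150 = 0.994 V.

V_out ≈ 0.994 V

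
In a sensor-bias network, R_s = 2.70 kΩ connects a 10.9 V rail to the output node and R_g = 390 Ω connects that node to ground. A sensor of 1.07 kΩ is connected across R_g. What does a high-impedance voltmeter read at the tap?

The load sits in parallel with R_g: R_g‖R_L = (390 × 1070) / (390 + 1070) = 285.8 Ω.
V_out = 10.9 × 285.8 / (2700 + 285.8) = 10.9 × 285.8/2986 = 1.04 V.

V_out ≈ 1.04 V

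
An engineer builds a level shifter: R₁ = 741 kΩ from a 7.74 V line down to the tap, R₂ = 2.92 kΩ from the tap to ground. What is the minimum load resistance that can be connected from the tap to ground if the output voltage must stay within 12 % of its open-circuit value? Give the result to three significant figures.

Output resistance R_th = R₁‖R₂ = (741 × 2.92)/743.9 = 2.909 kΩ.
The fractional drop is R_th/(R_th + R_L); requiring this ≤ 0.120 gives R_L ≥ R_th(1/0.120 − 1) = 2.909 × 7.333 = 21.3 kΩ.

R_L(min) ≈ 21.3 kΩ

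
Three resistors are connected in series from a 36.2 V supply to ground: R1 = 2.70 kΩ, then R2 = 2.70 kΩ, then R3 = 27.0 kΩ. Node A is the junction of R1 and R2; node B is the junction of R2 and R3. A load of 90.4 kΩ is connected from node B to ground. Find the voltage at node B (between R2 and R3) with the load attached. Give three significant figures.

V ≈ 28.7 V

At node B, R3 is in parallel with the load: R3‖R_L = 20.79 kΩ.
Below node A the resistance is R2 + (R3‖R_L) = 23.49 kΩ, so V_A = 36.2 × 23.49/26.19 = 32.47 V.
Then V_B = V_A × (R3‖R_L)/(R2 + R3‖R_L) = 32.47 × 20.79/23.49 = 28.7 V.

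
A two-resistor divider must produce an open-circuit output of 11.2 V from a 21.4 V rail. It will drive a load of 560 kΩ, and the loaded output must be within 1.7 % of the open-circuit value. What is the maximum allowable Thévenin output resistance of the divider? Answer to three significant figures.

R_th ≤ 9.68 kΩ

Loading drop = R_th/(R_th + R_L) ≤ 0.0170, so R_th ≤ R_L · ε/(1−ε) = 560 kΩ × 0.0170/0.9830 = 9.68 kΩ.
(Any R1, R2 with R2/(R1+R2) = 0.523 and R1‖R2 ≤ 9.68 kΩ will meet the spec.)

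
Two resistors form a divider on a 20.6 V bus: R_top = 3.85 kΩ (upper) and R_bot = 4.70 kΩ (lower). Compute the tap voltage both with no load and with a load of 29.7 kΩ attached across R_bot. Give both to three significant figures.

Unloaded: 11.3 V; loaded: 10.6 V

Open-circuit: V = 20.6 × 4.70/(3.85 + 4.70) = 11.3 V.
With the load, R_bot becomes R_bot‖R_L = 4.058 kΩ, so V = 20.6 × 4.058/7.908 = 10.6 V.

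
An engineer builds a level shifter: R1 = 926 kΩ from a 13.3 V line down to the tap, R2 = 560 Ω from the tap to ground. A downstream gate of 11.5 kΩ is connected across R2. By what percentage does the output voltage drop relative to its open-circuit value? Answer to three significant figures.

4.64 %

The divider's output (Thévenin) resistance is R1‖R2 = 559.7 Ω.
Fractional drop under load = R_th/(R_th + R_L) = 559.7 / (559.7 + 11500) = 0.04641.
So the output falls by 4.64 %.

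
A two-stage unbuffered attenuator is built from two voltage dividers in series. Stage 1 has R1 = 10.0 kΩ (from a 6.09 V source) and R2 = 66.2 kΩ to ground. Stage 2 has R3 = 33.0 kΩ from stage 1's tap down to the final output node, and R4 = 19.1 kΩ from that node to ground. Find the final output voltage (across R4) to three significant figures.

V_out ≈ 1.66 V

Stage 2 presents R3+R4 = 52.10 kΩ as a load on stage 1's tap.
Stage 1's lower leg becomes R2‖(R3+R4) = 29.15 kΩ, so V_mid = 6.09 × 29.15/39.15 = 4.535 V.
Stage 2 is itself unloaded: V_out = V_mid × R4/(R3+R4) = 4.535 × 19.1/52.10 = 1.66 V.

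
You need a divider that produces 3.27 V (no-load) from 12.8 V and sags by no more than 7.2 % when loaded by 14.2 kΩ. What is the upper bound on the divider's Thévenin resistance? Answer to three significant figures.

Loading drop = R_th/(R_th + R_L) ≤ 0.0720, so R_th ≤ R_L · ε/(1−ε) = 14.2 kΩ × 0.0720/0.9280 = 1.10 kΩ.
(Any R1, R2 with R2/(R1+R2) = 0.255 and R1‖R2 ≤ 1.10 kΩ will meet the spec.)

R_th ≤ 1.10 kΩ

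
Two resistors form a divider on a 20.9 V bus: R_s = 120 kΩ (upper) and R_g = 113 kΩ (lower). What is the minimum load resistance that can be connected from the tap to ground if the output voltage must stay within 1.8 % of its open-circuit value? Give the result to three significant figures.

Output resistance R_th = R_s‖R_g = (120 × 113)/233.0 = 58.20 kΩ.
The fractional drop is R_th/(R_th + R_L); requiring this ≤ 0.0180 gives R_L ≥ R_th(1/0.0180 − 1) = 58.20 × 54.56 = 3.17 MΩ.

R_L(min) ≈ 3.17 MΩ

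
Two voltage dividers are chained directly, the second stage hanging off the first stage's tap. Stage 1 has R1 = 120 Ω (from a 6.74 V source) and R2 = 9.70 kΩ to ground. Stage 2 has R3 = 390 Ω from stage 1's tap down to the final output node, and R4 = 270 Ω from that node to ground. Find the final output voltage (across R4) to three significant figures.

Stage 2 presents R3+R4 = 660.0 Ω as a load on stage 1's tap.
Stage 1's lower leg becomes R2‖(R3+R4) = 618.0 Ω, so V_mid = 6.74 × 618.0/738.0 = 5.644 V.
Stage 2 is itself unloaded: V_out = V_mid × R4/(R3+R4) = 5.644 × 270/660.0 = 2.31 V.

V_out ≈ 2.31 V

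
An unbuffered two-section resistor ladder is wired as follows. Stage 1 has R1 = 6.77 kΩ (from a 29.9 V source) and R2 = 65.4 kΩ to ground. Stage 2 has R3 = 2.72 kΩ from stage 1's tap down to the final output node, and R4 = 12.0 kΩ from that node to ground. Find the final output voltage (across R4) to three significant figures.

Stage 2 presents R3+R4 = 14.72 kΩ as a load on stage 1's tap.
Stage 1's lower leg becomes R2‖(R3+R4) = 12.02 kΩ, so V_mid = 29.9 × 12.02/18.79 = 19.12 V.
Stage 2 is itself unloaded: V_out = V_mid × R4/(R3+R4) = 19.12 × 12.0/14.72 = 15.6 V.

V_out ≈ 15.6 V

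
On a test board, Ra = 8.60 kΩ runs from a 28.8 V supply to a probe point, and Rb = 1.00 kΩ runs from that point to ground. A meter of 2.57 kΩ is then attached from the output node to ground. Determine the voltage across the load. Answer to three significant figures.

V_out ≈ 2.22 V

The load sits in parallel with Rb: Rb‖R_L = (1.00 × 2.57) / (1.00 + 2.57) = 0.7199 kΩ.
V_out = 28.8 × 0.7199 / (8.60 + 0.7199) = 28.8 × 0.7199/9.320 = 2.22 V.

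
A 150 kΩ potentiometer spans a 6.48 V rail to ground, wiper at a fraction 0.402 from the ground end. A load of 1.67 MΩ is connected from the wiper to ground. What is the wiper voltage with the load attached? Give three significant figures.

V ≈ 2.55 V

The wiper splits the pot into (1−α)R = 89.70 kΩ above and αR = 60.30 kΩ below.
Lower section ‖ load = 58.20 kΩ.
V_wiper = 6.48 × 58.20/(89.70 + 58.20) = 2.55 V.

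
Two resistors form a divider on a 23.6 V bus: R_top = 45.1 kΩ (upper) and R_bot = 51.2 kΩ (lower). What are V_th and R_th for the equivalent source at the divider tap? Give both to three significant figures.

V_th is the open-circuit tap voltage: 23.6 × 51.2/(45.1 + 51.2) = 12.5 V.
With the supply zeroed, R_top and R_bot appear in parallel from the tap: R_th = R_top‖R_bot = (45.1 × 51.2)/96.30 = 24.0 kΩ.

V_th = 12.5 V, R_th = 24.0 kΩ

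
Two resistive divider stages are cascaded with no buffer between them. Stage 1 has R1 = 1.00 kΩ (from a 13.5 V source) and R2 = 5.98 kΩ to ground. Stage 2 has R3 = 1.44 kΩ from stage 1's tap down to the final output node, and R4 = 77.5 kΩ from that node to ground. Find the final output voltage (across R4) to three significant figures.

Stage 2 presents R3+R4 = 78.94 kΩ as a load on stage 1's tap.
Stage 1's lower leg becomes R2‖(R3+R4) = 5.559 kΩ, so V_mid = 13.5 × 5.559/6.559 = 11.44 V.
Stage 2 is itself unloaded: V_out = V_mid × R4/(R3+R4) = 11.44 × 77.5/78.94 = 11.2 V.

V_out ≈ 11.2 V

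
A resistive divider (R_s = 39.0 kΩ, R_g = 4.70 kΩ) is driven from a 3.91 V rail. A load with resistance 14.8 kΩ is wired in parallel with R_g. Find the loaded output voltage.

V_out ≈ 0.328 V

The load sits in parallel with R_g: R_g‖R_L = (4.70 × 14.8) / (4.70 + 14.8) = 3.567 kΩ.
V_out = 3.91 × 3.567 / (39.0 + 3.567) = 3.91 × 3.567/42.57 = 0.328 V.
(Unloaded it would have been 0.421 V.)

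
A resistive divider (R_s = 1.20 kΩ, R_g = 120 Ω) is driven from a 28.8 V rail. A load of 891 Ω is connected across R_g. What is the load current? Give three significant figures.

R_g‖R_L = 105.8 Ω; V_out = 28.8 × 105.8/1306 = 2.333 V.
I_L = V_out / R_L = 2.333 / 891 Ω = 2.62 mA.

I_L ≈ 2.62 mA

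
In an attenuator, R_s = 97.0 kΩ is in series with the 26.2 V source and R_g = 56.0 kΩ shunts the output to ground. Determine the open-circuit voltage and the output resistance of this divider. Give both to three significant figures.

V_th is the open-circuit tap voltage: 26.2 × 56.0/(97.0 + 56.0) = 9.59 V.
With the supply zeroed, R_s and R_g appear in parallel from the tap: R_th = R_s‖R_g = (97.0 × 56.0)/153.0 = 35.5 kΩ.

V_th = 9.59 V, R_th = 35.5 kΩ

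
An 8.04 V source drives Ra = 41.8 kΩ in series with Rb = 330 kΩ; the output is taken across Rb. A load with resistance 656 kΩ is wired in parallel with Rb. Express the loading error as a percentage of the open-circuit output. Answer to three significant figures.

5.35 %

The divider's output (Thévenin) resistance is Ra‖Rb = 37.10 kΩ.
Fractional drop under load = R_th/(R_th + R_L) = 37.10 / (37.10 + 656) = 0.05353.
So the output falls by 5.35 %.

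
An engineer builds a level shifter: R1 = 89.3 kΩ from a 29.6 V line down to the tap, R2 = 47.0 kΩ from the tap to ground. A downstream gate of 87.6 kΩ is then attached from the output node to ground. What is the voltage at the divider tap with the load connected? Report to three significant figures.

V_out ≈ 7.55 V

The load sits in parallel with R2: R2‖R_L = (47.0 × 87.6) / (47.0 + 87.6) = 30.59 kΩ.
V_out = 29.6 × 30.59 / (89.3 + 30.59) = 29.6 × 30.59/119.9 = 7.55 V.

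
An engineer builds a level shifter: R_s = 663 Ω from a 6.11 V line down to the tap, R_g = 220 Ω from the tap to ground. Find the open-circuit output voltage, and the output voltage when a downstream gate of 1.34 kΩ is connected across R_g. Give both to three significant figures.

Open-circuit: V = 6.11 × 220/(663 + 220) = 1.52 V.
With the load, R_g becomes R_g‖R_L = 189.0 Ω, so V = 6.11 × 189.0/852.0 = 1.36 V.

Unloaded: 1.52 V; loaded: 1.36 V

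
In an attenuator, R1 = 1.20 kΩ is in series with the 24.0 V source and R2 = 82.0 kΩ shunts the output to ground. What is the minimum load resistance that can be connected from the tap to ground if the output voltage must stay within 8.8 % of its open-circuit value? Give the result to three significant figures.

Output resistance R_th = R1‖R2 = (1.20 × 82.0)/83.20 = 1.183 kΩ.
The fractional drop is R_th/(R_th + R_L); requiring this ≤ 0.0880 gives R_L ≥ R_th(1/0.0880 − 1) = 1.183 × 10.36 = 12.3 kΩ.

R_L(min) ≈ 12.3 kΩ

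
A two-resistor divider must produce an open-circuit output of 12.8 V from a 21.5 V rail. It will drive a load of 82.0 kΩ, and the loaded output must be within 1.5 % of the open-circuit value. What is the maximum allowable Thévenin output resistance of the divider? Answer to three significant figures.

Loading drop = R_th/(R_th + R_L) ≤ 0.0150, so R_th ≤ R_L · ε/(1−ε) = 82.0 kΩ × 0.0150/0.9850 = 1.25 kΩ.
(Any R1, R2 with R2/(R1+R2) = 0.595 and R1‖R2 ≤ 1.25 kΩ will meet the spec.)

R_th ≤ 1.25 kΩ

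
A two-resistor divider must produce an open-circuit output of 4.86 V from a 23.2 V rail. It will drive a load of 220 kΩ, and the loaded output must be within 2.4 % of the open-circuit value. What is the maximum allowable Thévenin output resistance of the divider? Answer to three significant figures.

Loading drop = R_th/(R_th + R_L) ≤ 0.0240, so R_th ≤ R_L · ε/(1−ε) = 220 kΩ × 0.0240/0.9760 = 5.41 kΩ.

R_th ≤ 5.41 kΩ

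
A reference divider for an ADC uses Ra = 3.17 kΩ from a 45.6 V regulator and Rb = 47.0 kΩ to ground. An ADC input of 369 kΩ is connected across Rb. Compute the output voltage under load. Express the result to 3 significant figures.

The load sits in parallel with Rb: Rb‖R_L = (47.0 × 369) / (47.0 + 369) = 41.69 kΩ.
V_out = 45.6 × 41.69 / (3.17 + 41.69) = 45.6 × 41.69/44.86 = 42.4 V.

V_out ≈ 42.4 V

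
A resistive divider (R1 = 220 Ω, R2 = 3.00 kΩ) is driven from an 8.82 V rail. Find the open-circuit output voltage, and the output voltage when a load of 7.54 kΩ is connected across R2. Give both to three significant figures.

Open-circuit: V = 8.82 × 3000/(220 + 3000) = 8.22 V.
With the load, R2 becomes R2‖R_L = 2146 Ω, so V = 8.82 × 2146/2366 = 8.00 V.

Unloaded: 8.22 V; loaded: 8.00 V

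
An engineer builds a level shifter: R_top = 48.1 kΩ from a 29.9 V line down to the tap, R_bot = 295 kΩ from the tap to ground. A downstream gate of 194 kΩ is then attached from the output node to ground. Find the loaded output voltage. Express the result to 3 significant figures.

V_out ≈ 21.2 V

The load sits in parallel with R_bot: R_bot‖R_L = (295 × 194) / (295 + 194) = 117.0 kΩ.
V_out = 29.9 × 117.0 / (48.1 + 117.0) = 29.9 × 117.0/165.1 = 21.2 V.
(Unloaded it would have been 25.7 V.)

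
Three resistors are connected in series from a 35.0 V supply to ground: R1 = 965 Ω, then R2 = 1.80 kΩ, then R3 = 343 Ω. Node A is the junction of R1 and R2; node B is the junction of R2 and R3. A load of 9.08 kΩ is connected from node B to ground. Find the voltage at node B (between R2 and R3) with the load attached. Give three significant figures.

V ≈ 3.74 V

At node B, R3 is in parallel with the load: R3‖R_L = 330.5 Ω.
Below node A the resistance is R2 + (R3‖R_L) = 2131 Ω, so V_A = 35.0 × 2131/3096 = 24.09 V.
Then V_B = V_A × (R3‖R_L)/(R2 + R3‖R_L) = 24.09 × 330.5/2131 = 3.74 V.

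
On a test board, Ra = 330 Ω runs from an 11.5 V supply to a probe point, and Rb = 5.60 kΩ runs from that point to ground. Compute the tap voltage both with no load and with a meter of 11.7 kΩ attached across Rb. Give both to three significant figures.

Unloaded: 10.9 V; loaded: 10.6 V

Open-circuit: V = 11.5 × 5600/(330 + 5600) = 10.9 V.
With the load, Rb becomes Rb‖R_L = 3787 Ω, so V = 11.5 × 3787/4117 = 10.6 V.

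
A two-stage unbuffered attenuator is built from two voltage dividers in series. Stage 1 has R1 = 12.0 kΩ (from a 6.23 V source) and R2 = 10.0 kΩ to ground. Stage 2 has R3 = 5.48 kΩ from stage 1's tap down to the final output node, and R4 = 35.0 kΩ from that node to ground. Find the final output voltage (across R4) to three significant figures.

V_out ≈ 2.16 V

Stage 2 presents R3+R4 = 40.48 kΩ as a load on stage 1's tap.
Stage 1's lower leg becomes R2‖(R3+R4) = 8.019 kΩ, so V_mid = 6.23 × 8.019/20.02 = 2.496 V.
Stage 2 is itself unloaded: V_out = V_mid × R4/(R3+R4) = 2.496 × 35.0/40.48 = 2.16 V.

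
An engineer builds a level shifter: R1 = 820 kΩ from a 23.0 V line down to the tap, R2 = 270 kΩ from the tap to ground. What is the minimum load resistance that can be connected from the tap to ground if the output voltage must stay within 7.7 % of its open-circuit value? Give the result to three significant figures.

Output resistance R_th = R1‖R2 = (820 × 270)/1090 = 203.1 kΩ.
The fractional drop is R_th/(R_th + R_L); requiring this ≤ 0.0770 gives R_L ≥ R_th(1/0.0770 − 1) = 203.1 × 11.99 = 2.43 MΩ.

R_L(min) ≈ 2.43 MΩ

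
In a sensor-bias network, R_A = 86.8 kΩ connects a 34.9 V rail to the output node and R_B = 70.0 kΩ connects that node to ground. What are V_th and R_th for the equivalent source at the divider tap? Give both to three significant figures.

V_th = 15.6 V, R_th = 38.8 kΩ

V_th is the open-circuit tap voltage: 34.9 × 70.0/(86.8 + 70.0) = 15.6 V.
With the supply zeroed, R_A and R_B appear in parallel from the tap: R_th = R_A‖R_B = (86.8 × 70.0)/156.8 = 38.8 kΩ.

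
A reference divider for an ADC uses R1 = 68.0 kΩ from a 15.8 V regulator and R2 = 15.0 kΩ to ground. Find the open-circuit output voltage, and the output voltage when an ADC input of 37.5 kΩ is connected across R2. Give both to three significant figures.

Open-circuit: V = 15.8 × 15.0/(68.0 + 15.0) = 2.86 V.
With the load, R2 becomes R2‖R_L = 10.71 kΩ, so V = 15.8 × 10.71/78.71 = 2.15 V.

Unloaded: 2.86 V; loaded: 2.15 V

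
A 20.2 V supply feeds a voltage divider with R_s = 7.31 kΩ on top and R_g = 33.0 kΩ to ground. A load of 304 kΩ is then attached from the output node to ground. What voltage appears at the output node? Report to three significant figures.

V_out ≈ 16.2 V

The load sits in parallel with R_g: R_g‖R_L = (33.0 × 304) / (33.0 + 304) = 29.77 kΩ.
V_out = 20.2 × 29.77 / (7.31 + 29.77) = 20.2 × 29.77/37.08 = 16.2 V.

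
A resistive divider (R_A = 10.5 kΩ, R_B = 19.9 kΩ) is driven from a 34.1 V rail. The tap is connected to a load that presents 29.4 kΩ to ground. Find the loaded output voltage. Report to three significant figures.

The load sits in parallel with R_B: R_B‖R_L = (19.9 × 29.4) / (19.9 + 29.4) = 11.87 kΩ.
V_out = 34.1 × 11.87 / (10.5 + 11.87) = 34.1 × 11.87/22.37 = 18.1 V.

V_out ≈ 18.1 V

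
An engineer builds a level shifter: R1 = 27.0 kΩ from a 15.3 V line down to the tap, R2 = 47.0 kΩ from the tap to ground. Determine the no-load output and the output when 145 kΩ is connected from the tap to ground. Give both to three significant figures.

Open-circuit: V = 15.3 × 47.0/(27.0 + 47.0) = 9.72 V.
With the load, R2 becomes R2‖R_L = 35.49 kΩ, so V = 15.3 × 35.49/62.49 = 8.69 V.

Unloaded: 9.72 V; loaded: 8.69 V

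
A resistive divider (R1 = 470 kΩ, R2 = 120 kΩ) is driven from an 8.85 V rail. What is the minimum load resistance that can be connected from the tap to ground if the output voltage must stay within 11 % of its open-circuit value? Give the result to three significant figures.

Output resistance R_th = R1‖R2 = (470 × 120)/590.0 = 95.59 kΩ.
The fractional drop is R_th/(R_th + R_L); requiring this ≤ 0.110 gives R_L ≥ R_th(1/0.110 − 1) = 95.59 × 8.091 = 773 kΩ.

R_L(min) ≈ 773 kΩ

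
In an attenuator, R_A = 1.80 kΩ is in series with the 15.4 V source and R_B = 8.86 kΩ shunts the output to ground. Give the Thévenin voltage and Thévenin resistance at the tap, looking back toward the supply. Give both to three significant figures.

V_th is the open-circuit tap voltage: 15.4 × 8.86/(1.80 + 8.86) = 12.8 V.
With the supply zeroed, R_A and R_B appear in parallel from the tap: R_th = R_A‖R_B = (1.80 × 8.86)/10.66 = 1.50 kΩ.

V_th = 12.8 V, R_th = 1.50 kΩ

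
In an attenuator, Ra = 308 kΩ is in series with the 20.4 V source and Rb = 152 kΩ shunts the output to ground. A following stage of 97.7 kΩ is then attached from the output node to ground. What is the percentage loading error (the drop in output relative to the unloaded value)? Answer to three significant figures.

51.0 %

The divider's output (Thévenin) resistance is Ra‖Rb = 101.8 kΩ.
Fractional drop under load = R_th/(R_th + R_L) = 101.8 / (101.8 + 97.7) = 0.5102.
So the output falls by 51.0 %.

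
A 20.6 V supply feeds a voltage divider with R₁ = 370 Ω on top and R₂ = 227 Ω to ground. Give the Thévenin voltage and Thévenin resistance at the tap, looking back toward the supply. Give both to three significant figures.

V_th is the open-circuit tap voltage: 20.6 × 227/(370 + 227) = 7.83 V.
With the supply zeroed, R₁ and R₂ appear in parallel from the tap: R_th = R₁‖R₂ = (370 × 227)/597.0 = 141 Ω.

V_th = 7.83 V, R_th = 141 Ω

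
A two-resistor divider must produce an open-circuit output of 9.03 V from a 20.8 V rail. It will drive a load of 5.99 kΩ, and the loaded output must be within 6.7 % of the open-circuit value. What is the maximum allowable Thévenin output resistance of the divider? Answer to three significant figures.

Loading drop = R_th/(R_th + R_L) ≤ 0.0670, so R_th ≤ R_L · ε/(1−ε) = 5.99 kΩ × 0.0670/0.9330 = 430 Ω.

R_th ≤ 430 Ω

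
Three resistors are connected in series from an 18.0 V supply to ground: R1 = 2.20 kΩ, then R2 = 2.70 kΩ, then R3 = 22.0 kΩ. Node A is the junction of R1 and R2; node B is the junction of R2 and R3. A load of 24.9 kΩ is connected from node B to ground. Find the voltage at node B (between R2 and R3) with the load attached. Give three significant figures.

At node B, R3 is in parallel with the load: R3‖R_L = 11.68 kΩ.
Below node A the resistance is R2 + (R3‖R_L) = 14.38 kΩ, so V_A = 18.0 × 14.38/16.58 = 15.61 V.
Then V_B = V_A × (R3‖R_L)/(R2 + R3‖R_L) = 15.61 × 11.68/14.38 = 12.7 V.

V ≈ 12.7 V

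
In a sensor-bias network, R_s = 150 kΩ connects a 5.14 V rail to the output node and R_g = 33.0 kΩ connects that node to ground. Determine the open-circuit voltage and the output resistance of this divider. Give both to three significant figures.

V_th = 0.927 V, R_th = 27.0 kΩ

V_th is the open-circuit tap voltage: 5.14 × 33.0/(150 + 33.0) = 0.927 V.
With the supply zeroed, R_s and R_g appear in parallel from the tap: R_th = R_s‖R_g = (150 × 33.0)/183.0 = 27.0 kΩ.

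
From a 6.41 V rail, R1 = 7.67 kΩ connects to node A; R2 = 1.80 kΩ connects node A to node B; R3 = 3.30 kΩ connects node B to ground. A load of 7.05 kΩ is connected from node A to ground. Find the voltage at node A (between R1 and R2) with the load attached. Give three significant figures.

V ≈ 1.78 V

Below node A the series string R2+R3 = 5.100 kΩ sits in parallel with the 7.05 kΩ load: 2.959 kΩ.
V_A = 6.41 × 2.959/(7.67 + 2.959) = 1.78 V.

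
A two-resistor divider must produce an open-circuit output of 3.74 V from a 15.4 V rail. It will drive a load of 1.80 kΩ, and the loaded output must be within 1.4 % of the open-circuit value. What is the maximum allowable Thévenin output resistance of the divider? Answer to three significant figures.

R_th ≤ 25.6 Ω

Loading drop = R_th/(R_th + R_L) ≤ 0.0140, so R_th ≤ R_L · ε/(1−ε) = 1.80 kΩ × 0.0140/0.9860 = 25.6 Ω.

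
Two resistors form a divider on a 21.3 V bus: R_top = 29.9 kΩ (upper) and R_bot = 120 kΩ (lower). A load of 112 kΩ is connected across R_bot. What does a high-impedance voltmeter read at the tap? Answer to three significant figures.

The load sits in parallel with R_bot: R_bot‖R_L = (120 × 112) / (120 + 112) = 57.93 kΩ.
V_out = 21.3 × 57.93 / (29.9 + 57.93) = 21.3 × 57.93/87.83 = 14.0 V.
(Unloaded it would have been 17.1 V.)

V_out ≈ 14.0 V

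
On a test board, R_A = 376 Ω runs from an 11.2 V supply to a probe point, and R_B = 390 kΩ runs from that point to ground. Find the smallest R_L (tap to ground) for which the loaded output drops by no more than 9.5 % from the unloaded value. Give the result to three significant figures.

Output resistance R_th = R_A‖R_B = (376 × 390000)/390400 = 375.6 Ω.
The fractional drop is R_th/(R_th + R_L); requiring this ≤ 0.0950 gives R_L ≥ R_th(1/0.0950 − 1) = 375.6 × 9.526 = 3.58 kΩ.

R_L(min) ≈ 3.58 kΩ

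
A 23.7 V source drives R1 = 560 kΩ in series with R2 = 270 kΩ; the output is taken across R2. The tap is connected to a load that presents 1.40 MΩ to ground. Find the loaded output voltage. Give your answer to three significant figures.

The load sits in parallel with R2: R2‖R_L = (270 × 1400) / (270 + 1400) = 226.3 kΩ.
V_out = 23.7 × 226.3 / (560 + 226.3) = 23.7 × 226.3/786.3 = 6.82 V.

V_out ≈ 6.82 V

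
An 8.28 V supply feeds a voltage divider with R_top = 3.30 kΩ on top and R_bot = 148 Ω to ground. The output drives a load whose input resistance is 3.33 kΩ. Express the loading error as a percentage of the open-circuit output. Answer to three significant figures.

4.08 %

The divider's output (Thévenin) resistance is R_top‖R_bot = 141.6 Ω.
Fractional drop under load = R_th/(R_th + R_L) = 141.6 / (141.6 + 3330) = 0.04080.
So the output falls by 4.08 %.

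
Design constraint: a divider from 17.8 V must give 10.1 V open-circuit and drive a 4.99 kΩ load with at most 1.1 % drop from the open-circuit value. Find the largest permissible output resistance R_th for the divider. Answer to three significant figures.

R_th ≤ 55.5 Ω

Loading drop = R_th/(R_th + R_L) ≤ 0.0110, so R_th ≤ R_L · ε/(1−ε) = 4.99 kΩ × 0.0110/0.9890 = 55.5 Ω.
(Any R1, R2 with R2/(R1+R2) = 0.567 and R1‖R2 ≤ 55.5 Ω will meet the spec.)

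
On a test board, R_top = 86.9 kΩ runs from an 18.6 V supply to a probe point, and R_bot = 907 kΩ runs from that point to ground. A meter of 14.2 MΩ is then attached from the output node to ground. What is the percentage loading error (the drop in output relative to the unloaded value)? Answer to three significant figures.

The divider's output (Thévenin) resistance is R_top‖R_bot = 79.30 kΩ.
Fractional drop under load = R_th/(R_th + R_L) = 79.30 / (79.30 + 14200) = 0.005554.
So the output falls by 0.555 %.

0.555 %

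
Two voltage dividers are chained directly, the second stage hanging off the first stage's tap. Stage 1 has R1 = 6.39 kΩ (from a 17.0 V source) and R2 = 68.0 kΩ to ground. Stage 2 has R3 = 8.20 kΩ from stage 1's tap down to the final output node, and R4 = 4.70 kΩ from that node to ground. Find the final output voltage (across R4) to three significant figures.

V_out ≈ 3.90 V

Stage 2 presents R3+R4 = 12.90 kΩ as a load on stage 1's tap.
Stage 1's lower leg becomes R2‖(R3+R4) = 10.84 kΩ, so V_mid = 17.0 × 10.84/17.23 = 10.70 V.
Stage 2 is itself unloaded: V_out = V_mid × R4/(R3+R4) = 10.70 × 4.70/12.90 = 3.90 V.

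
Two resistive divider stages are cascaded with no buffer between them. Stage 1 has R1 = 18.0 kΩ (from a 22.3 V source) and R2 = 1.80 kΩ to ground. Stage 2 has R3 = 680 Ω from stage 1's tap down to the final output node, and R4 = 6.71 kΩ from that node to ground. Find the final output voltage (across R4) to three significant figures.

Stage 2 presents R3+R4 = 7390 Ω as a load on stage 1's tap.
Stage 1's lower leg becomes R2‖(R3+R4) = 1447 Ω, so V_mid = 22.3 × 1447/19450 = 1.660 V.
Stage 2 is itself unloaded: V_out = V_mid × R4/(R3+R4) = 1.660 × 6710/7390 = 1.51 V.

V_out ≈ 1.51 V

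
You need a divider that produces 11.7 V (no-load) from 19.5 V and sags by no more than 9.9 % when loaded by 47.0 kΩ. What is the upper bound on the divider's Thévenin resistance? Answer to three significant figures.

Loading drop = R_th/(R_th + R_L) ≤ 0.0990, so R_th ≤ R_L · ε/(1−ε) = 47.0 kΩ × 0.0990/0.9010 = 5.16 kΩ.
(Any R1, R2 with R2/(R1+R2) = 0.600 and R1‖R2 ≤ 5.16 kΩ will meet the spec.)

R_th ≤ 5.16 kΩ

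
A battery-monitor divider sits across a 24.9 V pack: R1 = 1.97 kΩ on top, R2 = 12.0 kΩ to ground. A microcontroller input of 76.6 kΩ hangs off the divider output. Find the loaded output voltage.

V_out ≈ 20.9 V

The load sits in parallel with R2: R2‖R_L = (12.0 × 76.6) / (12.0 + 76.6) = 10.37 kΩ.
V_out = 24.9 × 10.37 / (1.97 + 10.37) = 24.9 × 10.37/12.34 = 20.9 V.
(Unloaded it would have been 21.4 V.)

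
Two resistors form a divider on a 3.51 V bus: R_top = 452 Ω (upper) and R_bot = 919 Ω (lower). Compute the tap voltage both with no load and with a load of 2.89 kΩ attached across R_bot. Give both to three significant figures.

Open-circuit: V = 3.51 × 919/(452 + 919) = 2.35 V.
With the load, R_bot becomes R_bot‖R_L = 697.3 Ω, so V = 3.51 × 697.3/1149 = 2.13 V.

Unloaded: 2.35 V; loaded: 2.13 V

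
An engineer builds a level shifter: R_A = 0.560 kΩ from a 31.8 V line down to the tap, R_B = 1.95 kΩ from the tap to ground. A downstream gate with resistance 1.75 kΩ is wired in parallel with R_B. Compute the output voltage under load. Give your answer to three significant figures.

The load sits in parallel with R_B: R_B‖R_L = (1950 × 1750) / (1950 + 1750) = 922.3 Ω.
V_out = 31.8 × 922.3 / (560 + 922.3) = 31.8 × 922.3/1482 = 19.8 V.
(Unloaded it would have been 24.7 V.)

V_out ≈ 19.8 V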